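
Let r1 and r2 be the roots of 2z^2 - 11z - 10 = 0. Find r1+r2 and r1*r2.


For az^2+bz+c=0: sum = -b/a, product = c/a.
a=2, b=-11, c=-10
Sum = -(-11)/2 = 11/2
Product = (-10)/2 = -5


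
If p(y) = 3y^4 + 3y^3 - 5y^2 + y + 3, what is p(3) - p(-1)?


p(3) = 285
p(-1) = -3
p(3) - p(-1) = 285 + 3 = 288


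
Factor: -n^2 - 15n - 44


Roots satisfy r1 + r2 = -b/a = -15 and r1*r2 = c/a = 44.
So r1 = -11, r2 = -4.
-n^2 - 15n - 44 = -(n - r1)(n - r2) = -(n + 11)(n + 4)


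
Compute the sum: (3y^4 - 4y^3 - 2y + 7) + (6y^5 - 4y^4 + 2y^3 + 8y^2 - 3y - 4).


Align terms by degree and add:
  3y^4 - 4y^3 - 2y + 7
+ 6y^5 - 4y^4 + 2y^3 + 8y^2 - 3y - 4
= 6y^5 - y^4 - 2y^3 + 8y^2 - 5y + 3


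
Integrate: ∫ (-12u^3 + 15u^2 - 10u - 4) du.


Reverse power rule on each term:
  ∫ -12u^3 du = -3u^4
  ∫ 15u^2 du = 5u^3
  ∫ -10u du = -5u^2
  ∫ -4 du = -4u
F(u) = -3u^4 + 5u^3 - 5u^2 - 4u + C


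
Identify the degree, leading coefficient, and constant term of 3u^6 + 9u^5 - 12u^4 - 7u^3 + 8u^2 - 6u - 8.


Highest power of u is 6, with coefficient 3. Constant term is -8.
Degree = 6, leading coefficient = 3, constant term = -8


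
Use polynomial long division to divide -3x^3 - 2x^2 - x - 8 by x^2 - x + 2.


(-3x^3 - 2x^2 - x - 8) / (x^2 - x + 2)
Step 1: -3x * (x^2 - x + 2) = -3x^3 + 3x^2 - 6x; subtract.
Step 2: -5 * (x^2 - x + 2) = -5x^2 + 5x - 10; subtract.
Quotient: -3x - 5, Remainder: 2


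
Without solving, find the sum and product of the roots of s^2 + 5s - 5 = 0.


For as^2+bs+c=0: sum = -b/a, product = c/a.
a=1, b=5, c=-5
Sum = -(5)/1 = -5
Product = (-5)/1 = -5


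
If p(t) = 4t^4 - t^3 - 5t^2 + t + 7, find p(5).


Using direct substitution:
  4 * (5)^4 = 2500
  -1 * (5)^3 = -125
  -5 * (5)^2 = -125
  1 * (5)^1 = 5
  constant: 7
Sum = 2500 - 125 - 125 + 5 + 7 = 2262


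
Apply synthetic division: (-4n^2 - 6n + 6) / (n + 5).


Synthetic division with c = -5. Coefficients: -4, -6, 6
Bring down -4.
  -4 * -5 = 20; 20 - 6 = 14
  14 * -5 = -70; -70 + 6 = -64
Quotient: -4n + 14, Remainder: -64


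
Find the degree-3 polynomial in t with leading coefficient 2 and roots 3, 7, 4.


p(t) = 2(t - 3)(t - 7)(t - 4)
Expand: 2t^3 - 28t^2 + 122t - 168


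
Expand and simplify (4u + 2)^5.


Expand (4u + 2)^5 by repeated multiplication:
  (4u + 2)^2 = 16u^2 + 16u + 4
  (4u + 2)^3 = 64u^3 + 96u^2 + 48u + 8
  (4u + 2)^4 = 256u^4 + 512u^3 + 384u^2 + 128u + 16
= 1024u^5 + 2560u^4 + 2560u^3 + 1280u^2 + 320u + 32


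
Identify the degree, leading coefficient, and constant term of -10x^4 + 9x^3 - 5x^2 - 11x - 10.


Highest power of x is 4, with coefficient -10. Constant term is -10.
Degree = 4, leading coefficient = -10, constant term = -10


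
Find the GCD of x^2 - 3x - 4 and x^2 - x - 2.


Factor each:
  x^2 - 3x - 4 = (x + 1)(x - 4)
  x^2 - x - 2 = (x + 1)(x - 2)
Common monic factor: x + 1


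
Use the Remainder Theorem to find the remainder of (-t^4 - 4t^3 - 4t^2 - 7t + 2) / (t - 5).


By the Remainder Theorem, the remainder equals p(5):
  -1*(5)^4 = -625
  -4*(5)^3 = -500
  -4*(5)^2 = -100
  -7*(5)^1 = -35
  constant: 2
Sum: -625 - 500 - 100 - 35 + 2 = -1258


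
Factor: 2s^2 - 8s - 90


Roots satisfy r1 + r2 = -b/a = 4 and r1*r2 = c/a = -45.
So r1 = -5, r2 = 9.
2s^2 - 8s - 90 = 2(s - r1)(s - r2) = 2(s + 5)(s - 9)


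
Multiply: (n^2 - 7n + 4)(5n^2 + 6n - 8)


Distribute each term of the first polynomial:
  (n^2)(5n^2 + 6n - 8) = 5n^4 + 6n^3 - 8n^2
  (-7n)(5n^2 + 6n - 8) = -35n^3 - 42n^2 + 56n
  (4)(5n^2 + 6n - 8) = 20n^2 + 24n - 32
Sum: 5n^4 - 29n^3 - 30n^2 + 80n - 32


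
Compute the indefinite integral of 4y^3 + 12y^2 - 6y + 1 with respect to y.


Reverse power rule on each term:
  ∫ 4y^3 dy = y^4
  ∫ 12y^2 dy = 4y^3
  ∫ -6y dy = -3y^2
  ∫ 1 dy = y
F(y) = y^4 + 4y^3 - 3y^2 + y + C


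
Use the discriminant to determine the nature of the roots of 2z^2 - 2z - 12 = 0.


D = b^2 - 4ac = (-2)^2 - 4(2)(-12) = 4 + 96 = 100
Since D > 0: two distinct rational roots


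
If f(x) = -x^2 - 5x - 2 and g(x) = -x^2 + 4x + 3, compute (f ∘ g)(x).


Substitute g(x) into f:
f(g(x)) = -1*(-x^2 + 4x + 3)^2 + (-5)*(-x^2 + 4x + 3) + (-2)
(-x^2 + 4x + 3)^2 = x^4 - 8x^3 + 10x^2 + 24x + 9
Expand and combine: -x^4 + 8x^3 - 5x^2 - 44x - 26


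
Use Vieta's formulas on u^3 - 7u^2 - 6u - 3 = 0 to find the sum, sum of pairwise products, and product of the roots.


Monic cubic u^3+bu^2+cu+d=0: sum=-b, pairwise sum=c, product=-d.
b=-7, c=-6, d=-3
r1+r2+r3 = 7
r1r2+r1r3+r2r3 = -6
r1r2r3 = 3


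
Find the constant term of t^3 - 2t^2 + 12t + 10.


Read off the constant term: 10


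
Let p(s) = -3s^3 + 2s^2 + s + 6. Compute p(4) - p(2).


p(4) = -150
p(2) = -8
p(4) - p(2) = -150 + 8 = -142


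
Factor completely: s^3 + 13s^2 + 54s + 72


Try integer roots (divisors of 72). s=-4: p(-4)=0.
Divide out (s + 4): quotient is s^2 + 9s + 18.
Factor the quadratic: (s + 3)(s + 6)
Result: (s + 4)(s + 3)(s + 6)


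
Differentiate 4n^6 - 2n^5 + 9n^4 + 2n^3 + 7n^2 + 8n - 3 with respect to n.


Apply the power rule term by term:
  d/dn(4n^6) = 24n^5
  d/dn(-2n^5) = -10n^4
  d/dn(9n^4) = 36n^3
  d/dn(2n^3) = 6n^2
  d/dn(7n^2) = 14n
  d/dn(8n) = 8
  d/dn(-3) = 0
p'(n) = 24n^5 - 10n^4 + 36n^3 + 6n^2 + 14n + 8


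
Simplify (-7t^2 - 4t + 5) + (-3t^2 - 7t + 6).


Align terms by degree and add:
  -7t^2 - 4t + 5
  -3t^2 - 7t + 6
= -10t^2 - 11t + 11


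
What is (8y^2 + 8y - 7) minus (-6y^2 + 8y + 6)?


Distribute the minus sign:
  (8y^2 + 8y - 7)
- (-6y^2 + 8y + 6)
Negate second polynomial: 6y^2 - 8y - 6
Add: 14y^2 - 13


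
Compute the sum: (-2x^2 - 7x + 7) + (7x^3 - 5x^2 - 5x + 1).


Align terms by degree and add:
  -2x^2 - 7x + 7
+ 7x^3 - 5x^2 - 5x + 1
= 7x^3 - 7x^2 - 12x + 8


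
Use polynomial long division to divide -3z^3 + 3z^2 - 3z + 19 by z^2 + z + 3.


(-3z^3 + 3z^2 - 3z + 19) / (z^2 + z + 3)
Step 1: -3z * (z^2 + z + 3) = -3z^3 - 3z^2 - 9z; subtract.
Step 2: 6 * (z^2 + z + 3) = 6z^2 + 6z + 18; subtract.
Quotient: -3z + 6, Remainder: 1


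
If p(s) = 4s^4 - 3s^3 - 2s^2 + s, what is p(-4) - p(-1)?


p(-4) = 1180
p(-1) = 4
p(-4) - p(-1) = 1180 - 4 = 1176


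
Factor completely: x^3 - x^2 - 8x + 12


Try integer roots (divisors of 12). x=-3: p(-3)=0.
Divide out (x + 3): quotient is x^2 - 4x + 4.
Factor the quadratic: (x - 2)(x - 2)
Result: (x + 3)(x - 2)(x - 2)


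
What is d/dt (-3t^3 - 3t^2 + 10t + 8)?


Apply the power rule term by term:
  d/dt(-3t^3) = -9t^2
  d/dt(-3t^2) = -6t
  d/dt(10t) = 10
  d/dt(8) = 0
p'(t) = -9t^2 - 6t + 10


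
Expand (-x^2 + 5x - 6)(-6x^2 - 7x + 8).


Distribute each term of the first polynomial:
  (-x^2)(-6x^2 - 7x + 8) = 6x^4 + 7x^3 - 8x^2
  (5x)(-6x^2 - 7x + 8) = -30x^3 - 35x^2 + 40x
  (-6)(-6x^2 - 7x + 8) = 36x^2 + 42x - 48
Sum: 6x^4 - 23x^3 - 7x^2 + 82x - 48


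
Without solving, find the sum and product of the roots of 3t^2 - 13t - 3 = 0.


For at^2+bt+c=0: sum = -b/a, product = c/a.
a=3, b=-13, c=-3
Sum = -(-13)/3 = 13/3
Product = (-3)/3 = -1


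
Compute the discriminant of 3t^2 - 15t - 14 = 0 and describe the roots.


D = b^2 - 4ac = (-15)^2 - 4(3)(-14) = 225 + 168 = 393
Since D > 0: two distinct irrational roots


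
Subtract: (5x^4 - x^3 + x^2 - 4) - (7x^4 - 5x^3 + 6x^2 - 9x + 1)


Distribute the minus sign:
  (5x^4 - x^3 + x^2 - 4)
- (7x^4 - 5x^3 + 6x^2 - 9x + 1)
Negate second polynomial: -7x^4 + 5x^3 - 6x^2 + 9x - 1
Add: -2x^4 + 4x^3 - 5x^2 + 9x - 5


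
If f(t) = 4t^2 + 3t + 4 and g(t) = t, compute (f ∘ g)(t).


Substitute g(t) into f:
f(g(t)) = 4*(t)^2 + 3*(t) + 4
(t)^2 = t^2
Expand and combine: 4t^2 + 3t + 4


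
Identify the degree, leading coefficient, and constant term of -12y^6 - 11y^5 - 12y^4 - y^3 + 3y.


Highest power of y is 6, with coefficient -12. Constant term is 0.
Degree = 6, leading coefficient = -12, constant term = 0


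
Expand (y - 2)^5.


Expand (y - 2)^5 by repeated multiplication:
  (y - 2)^2 = y^2 - 4y + 4
  (y - 2)^3 = y^3 - 6y^2 + 12y - 8
  (y - 2)^4 = y^4 - 8y^3 + 24y^2 - 32y + 16
= y^5 - 10y^4 + 40y^3 - 80y^2 + 80y - 32


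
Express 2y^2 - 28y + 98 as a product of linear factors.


Roots satisfy r1 + r2 = -b/a = 14 and r1*r2 = c/a = 49.
So r1 = 7, r2 = 7.
2y^2 - 28y + 98 = 2(y - r1)(y - r2) = 2(y - 7)(y - 7)


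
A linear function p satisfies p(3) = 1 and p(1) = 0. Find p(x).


p(x) = mx + b. Using p(3)=1, p(1)=0:
m = (1)/(3 - 1) = 1/2 = 1/2
b = 1 - m*(3) = 1 - 3/2 = -1/2
p(x) = (1/2)x - (1/2)


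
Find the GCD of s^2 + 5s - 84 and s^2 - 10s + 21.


Factor each:
  s^2 + 5s - 84 = (s - 7)(s + 12)
  s^2 - 10s + 21 = (s - 7)(s - 3)
Common monic factor: s - 7


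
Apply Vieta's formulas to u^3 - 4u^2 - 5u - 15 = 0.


Monic cubic u^3+bu^2+cu+d=0: sum=-b, pairwise sum=c, product=-d.
b=-4, c=-5, d=-15
r1+r2+r3 = 4
r1r2+r1r3+r2r3 = -5
r1r2r3 = 15


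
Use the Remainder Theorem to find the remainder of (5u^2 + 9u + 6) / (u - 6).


By the Remainder Theorem, the remainder equals p(6):
  5*(6)^2 = 180
  9*(6)^1 = 54
  constant: 6
Sum: 180 + 54 + 6 = 240


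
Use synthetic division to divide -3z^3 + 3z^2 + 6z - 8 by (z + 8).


Synthetic division with c = -8. Coefficients: -3, 3, 6, -8
Bring down -3.
  -3 * -8 = 24; 24 + 3 = 27
  27 * -8 = -216; -216 + 6 = -210
  -210 * -8 = 1680; 1680 - 8 = 1672
Quotient: -3z^2 + 27z - 210, Remainder: 1672


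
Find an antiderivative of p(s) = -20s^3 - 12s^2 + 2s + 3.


Reverse power rule on each term:
  ∫ -20s^3 ds = -5s^4
  ∫ -12s^2 ds = -4s^3
  ∫ 2s ds = s^2
  ∫ 3 ds = 3s
F(s) = -5s^4 - 4s^3 + s^2 + 3s + C


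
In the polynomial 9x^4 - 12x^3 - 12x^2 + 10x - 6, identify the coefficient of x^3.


Read off the coefficient of x^3: -12


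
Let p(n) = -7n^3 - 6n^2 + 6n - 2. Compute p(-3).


Using direct substitution:
  -7 * (-3)^3 = 189
  -6 * (-3)^2 = -54
  6 * (-3)^1 = -18
  constant: -2
Sum = 189 - 54 - 18 - 2 = 115


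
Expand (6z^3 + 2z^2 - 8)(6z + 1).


Distribute each term of the first polynomial:
  (6z^3)(6z + 1) = 36z^4 + 6z^3
  (2z^2)(6z + 1) = 12z^3 + 2z^2
  (-8)(6z + 1) = -48z - 8
Sum: 36z^4 + 18z^3 + 2z^2 - 48z - 8


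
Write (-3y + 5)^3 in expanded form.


Expand (-3y + 5)^3 by repeated multiplication:
  (-3y + 5)^2 = 9y^2 - 30y + 25
= -27y^3 + 135y^2 - 225y + 125


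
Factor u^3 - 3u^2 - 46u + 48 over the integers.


Try integer roots (divisors of 48). u=-6: p(-6)=0.
Divide out (u + 6): quotient is u^2 - 9u + 8.
Factor the quadratic: (u - 8)(u - 1)
Result: (u + 6)(u - 8)(u - 1)


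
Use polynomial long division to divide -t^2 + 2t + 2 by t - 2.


(-t^2 + 2t + 2) / (t - 2)
Step 1: -t * (t - 2) = -t^2 + 2t; subtract.
Step 2: 0 * (t - 2) = 0; subtract.
Quotient: -t, Remainder: 2


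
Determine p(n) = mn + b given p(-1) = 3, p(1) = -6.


p(n) = mn + b. Using p(-1)=3, p(1)=-6:
m = (3 + 6)/(-1 - 1) = 9/-2 = -9/2
b = 3 - m*(-1) = 3 - 9/2 = -3/2
p(n) = -(9/2)n - (3/2)


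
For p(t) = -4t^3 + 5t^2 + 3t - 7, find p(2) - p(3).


p(2) = -13
p(3) = -61
p(2) - p(3) = -13 + 61 = 48


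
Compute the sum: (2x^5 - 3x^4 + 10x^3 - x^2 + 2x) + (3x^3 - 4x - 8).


Align terms by degree and add:
  2x^5 - 3x^4 + 10x^3 - x^2 + 2x
+ 3x^3 - 4x - 8
= 2x^5 - 3x^4 + 13x^3 - x^2 - 2x - 8


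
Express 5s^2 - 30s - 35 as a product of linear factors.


Roots satisfy r1 + r2 = -b/a = 6 and r1*r2 = c/a = -7.
So r1 = -1, r2 = 7.
5s^2 - 30s - 35 = 5(s - r1)(s - r2) = 5(s + 1)(s - 7)


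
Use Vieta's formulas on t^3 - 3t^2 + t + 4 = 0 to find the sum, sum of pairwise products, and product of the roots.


Monic cubic t^3+bt^2+ct+d=0: sum=-b, pairwise sum=c, product=-d.
b=-3, c=1, d=4
r1+r2+r3 = 3
r1r2+r1r3+r2r3 = 1
r1r2r3 = -4


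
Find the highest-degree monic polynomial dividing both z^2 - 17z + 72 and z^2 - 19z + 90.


Factor each:
  z^2 - 17z + 72 = (z - 9)(z - 8)
  z^2 - 19z + 90 = (z - 9)(z - 10)
Common monic factor: z - 9


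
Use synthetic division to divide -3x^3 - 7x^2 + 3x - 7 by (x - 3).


Synthetic division with c = 3. Coefficients: -3, -7, 3, -7
Bring down -3.
  -3 * 3 = -9; -9 - 7 = -16
  -16 * 3 = -48; -48 + 3 = -45
  -45 * 3 = -135; -135 - 7 = -142
Quotient: -3x^2 - 16x - 45, Remainder: -142


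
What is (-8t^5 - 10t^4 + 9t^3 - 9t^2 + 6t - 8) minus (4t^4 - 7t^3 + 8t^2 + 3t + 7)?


Distribute the minus sign:
  (-8t^5 - 10t^4 + 9t^3 - 9t^2 + 6t - 8)
- (4t^4 - 7t^3 + 8t^2 + 3t + 7)
Negate second polynomial: -4t^4 + 7t^3 - 8t^2 - 3t - 7
Add: -8t^5 - 14t^4 + 16t^3 - 17t^2 + 3t - 15


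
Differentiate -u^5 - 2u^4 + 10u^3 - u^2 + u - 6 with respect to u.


Apply the power rule term by term:
  d/du(-u^5) = -5u^4
  d/du(-2u^4) = -8u^3
  d/du(10u^3) = 30u^2
  d/du(-u^2) = -2u
  d/du(u) = 1
  d/du(-6) = 0
p'(u) = -5u^4 - 8u^3 + 30u^2 - 2u + 1


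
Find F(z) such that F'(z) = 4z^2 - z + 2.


Reverse power rule on each term:
  ∫ 4z^2 dz = (4/3)z^3
  ∫ -z dz = -(1/2)z^2
  ∫ 2 dz = 2z
F(z) = (4/3)z^3 - (1/2)z^2 + 2z + C


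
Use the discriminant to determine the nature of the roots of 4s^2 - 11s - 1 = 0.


D = b^2 - 4ac = (-11)^2 - 4(4)(-1) = 121 + 16 = 137
Since D > 0: two distinct irrational roots


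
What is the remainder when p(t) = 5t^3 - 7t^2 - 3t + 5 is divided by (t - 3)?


By the Remainder Theorem, the remainder equals p(3):
  5*(3)^3 = 135
  -7*(3)^2 = -63
  -3*(3)^1 = -9
  constant: 5
Sum: 135 - 63 - 9 + 5 = 68


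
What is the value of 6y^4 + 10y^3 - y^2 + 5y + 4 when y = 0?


Using direct substitution:
  6 * (0)^4 = 0
  10 * (0)^3 = 0
  -1 * (0)^2 = 0
  5 * (0)^1 = 0
  constant: 4
Sum = 0 + 0 + 0 + 0 + 4 = 4


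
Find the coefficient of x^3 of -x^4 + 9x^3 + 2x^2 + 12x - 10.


Read off the coefficient of x^3: 9


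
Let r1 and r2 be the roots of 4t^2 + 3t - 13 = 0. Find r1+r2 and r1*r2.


For at^2+bt+c=0: sum = -b/a, product = c/a.
a=4, b=3, c=-13
Sum = -(3)/4 = -3/4
Product = (-13)/4 = -13/4


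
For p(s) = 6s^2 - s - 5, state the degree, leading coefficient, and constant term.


Highest power of s is 2, with coefficient 6. Constant term is -5.
Degree = 2, leading coefficient = 6, constant term = -5


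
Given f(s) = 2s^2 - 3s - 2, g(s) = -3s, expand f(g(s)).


Substitute g(s) into f:
f(g(s)) = 2*(-3s)^2 + (-3)*(-3s) + (-2)
(-3s)^2 = 9s^2
Expand and combine: 18s^2 + 9s - 2


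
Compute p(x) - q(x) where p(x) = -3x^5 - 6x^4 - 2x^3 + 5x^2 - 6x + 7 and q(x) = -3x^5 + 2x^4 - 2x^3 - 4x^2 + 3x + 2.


Distribute the minus sign:
  (-3x^5 - 6x^4 - 2x^3 + 5x^2 - 6x + 7)
- (-3x^5 + 2x^4 - 2x^3 - 4x^2 + 3x + 2)
Negate second polynomial: 3x^5 - 2x^4 + 2x^3 + 4x^2 - 3x - 2
Add: -8x^4 + 9x^2 - 9x + 5


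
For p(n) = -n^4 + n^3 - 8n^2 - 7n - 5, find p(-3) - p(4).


p(-3) = -164
p(4) = -353
p(-3) - p(4) = -164 + 353 = 189


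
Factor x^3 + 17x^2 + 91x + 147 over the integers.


Try integer roots (divisors of 147). x=-3: p(-3)=0.
Divide out (x + 3): quotient is x^2 + 14x + 49.
Factor the quadratic: (x + 7)(x + 7)
Result: (x + 3)(x + 7)(x + 7)


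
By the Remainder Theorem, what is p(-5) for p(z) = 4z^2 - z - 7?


By the Remainder Theorem, the remainder equals p(-5):
  4*(-5)^2 = 100
  -1*(-5)^1 = 5
  constant: -7
Sum: 100 + 5 - 7 = 98


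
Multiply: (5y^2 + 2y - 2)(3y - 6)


Distribute each term of the first polynomial:
  (5y^2)(3y - 6) = 15y^3 - 30y^2
  (2y)(3y - 6) = 6y^2 - 12y
  (-2)(3y - 6) = -6y + 12
Sum: 15y^3 - 24y^2 - 18y + 12


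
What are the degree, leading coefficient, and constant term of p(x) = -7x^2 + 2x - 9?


Highest power of x is 2, with coefficient -7. Constant term is -9.
Degree = 2, leading coefficient = -7, constant term = -9


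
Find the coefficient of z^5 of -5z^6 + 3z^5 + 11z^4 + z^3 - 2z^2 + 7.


Read off the coefficient of z^5: 3


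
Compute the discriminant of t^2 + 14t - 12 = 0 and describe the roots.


D = b^2 - 4ac = (14)^2 - 4(1)(-12) = 196 + 48 = 244
Since D > 0: two distinct irrational roots


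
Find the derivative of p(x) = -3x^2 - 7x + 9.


Apply the power rule term by term:
  d/dx(-3x^2) = -6x
  d/dx(-7x) = -7
  d/dx(9) = 0
p'(x) = -6x - 7


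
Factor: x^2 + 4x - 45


Roots satisfy r1 + r2 = -b/a = -4 and r1*r2 = c/a = -45.
So r1 = -9, r2 = 5.
x^2 + 4x - 45 = (x - r1)(x - r2) = (x + 9)(x - 5)


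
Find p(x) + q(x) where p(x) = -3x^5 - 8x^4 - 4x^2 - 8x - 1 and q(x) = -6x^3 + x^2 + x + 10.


Align terms by degree and add:
  -3x^5 - 8x^4 - 4x^2 - 8x - 1
  -6x^3 + x^2 + x + 10
= -3x^5 - 8x^4 - 6x^3 - 3x^2 - 7x + 9


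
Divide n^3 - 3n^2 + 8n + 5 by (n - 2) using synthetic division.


Synthetic division with c = 2. Coefficients: 1, -3, 8, 5
Bring down 1.
  1 * 2 = 2; 2 - 3 = -1
  -1 * 2 = -2; -2 + 8 = 6
  6 * 2 = 12; 12 + 5 = 17
Quotient: n^2 - n + 6, Remainder: 17


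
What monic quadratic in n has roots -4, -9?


p(n) = (n + 4)(n + 9)
Expand: n^2 + 13n + 36


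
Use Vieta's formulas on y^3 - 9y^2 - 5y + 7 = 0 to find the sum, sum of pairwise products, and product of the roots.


Monic cubic y^3+by^2+cy+d=0: sum=-b, pairwise sum=c, product=-d.
b=-9, c=-5, d=7
r1+r2+r3 = 9
r1r2+r1r3+r2r3 = -5
r1r2r3 = -7


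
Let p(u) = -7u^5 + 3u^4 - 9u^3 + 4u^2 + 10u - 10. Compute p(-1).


Using direct substitution:
  -7 * (-1)^5 = 7
  3 * (-1)^4 = 3
  -9 * (-1)^3 = 9
  4 * (-1)^2 = 4
  10 * (-1)^1 = -10
  constant: -10
Sum = 7 + 3 + 9 + 4 - 10 - 10 = 3


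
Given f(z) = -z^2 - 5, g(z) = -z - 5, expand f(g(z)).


Substitute g(z) into f:
f(g(z)) = -1*(-z - 5)^2 + (-5)
(-z - 5)^2 = z^2 + 10z + 25
Expand and combine: -z^2 - 10z - 30


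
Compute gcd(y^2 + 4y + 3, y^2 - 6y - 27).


Factor each:
  y^2 + 4y + 3 = (y + 3)(y + 1)
  y^2 - 6y - 27 = (y + 3)(y - 9)
Common monic factor: y + 3


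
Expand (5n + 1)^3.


Expand (5n + 1)^3 by repeated multiplication:
  (5n + 1)^2 = 25n^2 + 10n + 1
= 125n^3 + 75n^2 + 15n + 1


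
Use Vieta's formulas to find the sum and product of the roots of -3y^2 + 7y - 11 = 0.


For ay^2+by+c=0: sum = -b/a, product = c/a.
a=-3, b=7, c=-11
Sum = -(7)/-3 = 7/3
Product = (-11)/-3 = 11/3


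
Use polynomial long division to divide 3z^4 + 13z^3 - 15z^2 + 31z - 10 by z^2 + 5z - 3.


(3z^4 + 13z^3 - 15z^2 + 31z - 10) / (z^2 + 5z - 3)
Step 1: 3z^2 * (z^2 + 5z - 3) = 3z^4 + 15z^3 - 9z^2; subtract.
Step 2: -2z * (z^2 + 5z - 3) = -2z^3 - 10z^2 + 6z; subtract.
Step 3: 4 * (z^2 + 5z - 3) = 4z^2 + 20z - 12; subtract.
Quotient: 3z^2 - 2z + 4, Remainder: 5z + 2


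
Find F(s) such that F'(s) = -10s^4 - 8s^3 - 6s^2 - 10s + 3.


Reverse power rule on each term:
  ∫ -10s^4 ds = -2s^5
  ∫ -8s^3 ds = -2s^4
  ∫ -6s^2 ds = -2s^3
  ∫ -10s ds = -5s^2
  ∫ 3 ds = 3s
F(s) = -2s^5 - 2s^4 - 2s^3 - 5s^2 + 3s + C


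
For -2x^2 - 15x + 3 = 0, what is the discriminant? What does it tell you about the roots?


D = b^2 - 4ac = (-15)^2 - 4(-2)(3) = 225 + 24 = 249
Since D > 0: two distinct irrational roots


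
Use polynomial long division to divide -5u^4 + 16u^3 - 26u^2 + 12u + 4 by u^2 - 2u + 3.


(-5u^4 + 16u^3 - 26u^2 + 12u + 4) / (u^2 - 2u + 3)
Step 1: -5u^2 * (u^2 - 2u + 3) = -5u^4 + 10u^3 - 15u^2; subtract.
Step 2: 6u * (u^2 - 2u + 3) = 6u^3 - 12u^2 + 18u; subtract.
Step 3: 1 * (u^2 - 2u + 3) = u^2 - 2u + 3; subtract.
Quotient: -5u^2 + 6u + 1, Remainder: -4u + 1


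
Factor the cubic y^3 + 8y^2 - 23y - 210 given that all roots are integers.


Try integer roots (divisors of -210). y=5: p(5)=0.
Divide out (y - 5): quotient is y^2 + 13y + 42.
Factor the quadratic: (y + 6)(y + 7)
Result: (y - 5)(y + 6)(y + 7)


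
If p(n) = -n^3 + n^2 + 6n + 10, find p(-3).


Using direct substitution:
  -1 * (-3)^3 = 27
  1 * (-3)^2 = 9
  6 * (-3)^1 = -18
  constant: 10
Sum = 27 + 9 - 18 + 10 = 28


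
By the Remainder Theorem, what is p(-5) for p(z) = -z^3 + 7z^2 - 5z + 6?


By the Remainder Theorem, the remainder equals p(-5):
  -1*(-5)^3 = 125
  7*(-5)^2 = 175
  -5*(-5)^1 = 25
  constant: 6
Sum: 125 + 175 + 25 + 6 = 331


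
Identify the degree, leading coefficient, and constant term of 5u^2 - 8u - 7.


Highest power of u is 2, with coefficient 5. Constant term is -7.
Degree = 2, leading coefficient = 5, constant term = -7


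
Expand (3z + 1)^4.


Expand (3z + 1)^4 by repeated multiplication:
  (3z + 1)^2 = 9z^2 + 6z + 1
  (3z + 1)^3 = 27z^3 + 27z^2 + 9z + 1
= 81z^4 + 108z^3 + 54z^2 + 12z + 1


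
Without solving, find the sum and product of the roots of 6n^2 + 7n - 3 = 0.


For an^2+bn+c=0: sum = -b/a, product = c/a.
a=6, b=7, c=-3
Sum = -(7)/6 = -7/6
Product = (-3)/6 = -1/2


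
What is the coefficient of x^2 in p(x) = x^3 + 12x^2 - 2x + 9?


Read off the coefficient of x^2: 12


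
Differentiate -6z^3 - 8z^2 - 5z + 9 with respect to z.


Apply the power rule term by term:
  d/dz(-6z^3) = -18z^2
  d/dz(-8z^2) = -16z
  d/dz(-5z) = -5
  d/dz(9) = 0
p'(z) = -18z^2 - 16z - 5


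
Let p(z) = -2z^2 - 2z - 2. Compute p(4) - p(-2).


p(4) = -42
p(-2) = -6
p(4) - p(-2) = -42 + 6 = -36


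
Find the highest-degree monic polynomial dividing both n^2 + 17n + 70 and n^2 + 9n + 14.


Factor each:
  n^2 + 17n + 70 = (n + 7)(n + 10)
  n^2 + 9n + 14 = (n + 7)(n + 2)
Common monic factor: n + 7


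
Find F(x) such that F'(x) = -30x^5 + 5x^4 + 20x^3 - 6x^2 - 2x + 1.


Reverse power rule on each term:
  ∫ -30x^5 dx = -5x^6
  ∫ 5x^4 dx = x^5
  ∫ 20x^3 dx = 5x^4
  ∫ -6x^2 dx = -2x^3
  ∫ -2x dx = -x^2
  ∫ 1 dx = x
F(x) = -5x^6 + x^5 + 5x^4 - 2x^3 - x^2 + x + C


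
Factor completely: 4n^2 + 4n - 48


Roots satisfy r1 + r2 = -b/a = -1 and r1*r2 = c/a = -12.
So r1 = 3, r2 = -4.
4n^2 + 4n - 48 = 4(n - r1)(n - r2) = 4(n - 3)(n + 4)


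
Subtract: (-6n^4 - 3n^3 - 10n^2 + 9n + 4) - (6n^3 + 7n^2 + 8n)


Distribute the minus sign:
  (-6n^4 - 3n^3 - 10n^2 + 9n + 4)
- (6n^3 + 7n^2 + 8n)
Negate second polynomial: -6n^3 - 7n^2 - 8n
Add: -6n^4 - 9n^3 - 17n^2 + n + 4


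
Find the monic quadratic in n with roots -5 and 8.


p(n) = (n + 5)(n - 8)
Expand: n^2 - 3n - 40


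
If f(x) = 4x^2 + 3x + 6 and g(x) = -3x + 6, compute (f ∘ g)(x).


Substitute g(x) into f:
f(g(x)) = 4*(-3x + 6)^2 + 3*(-3x + 6) + 6
(-3x + 6)^2 = 9x^2 - 36x + 36
Expand and combine: 36x^2 - 153x + 168


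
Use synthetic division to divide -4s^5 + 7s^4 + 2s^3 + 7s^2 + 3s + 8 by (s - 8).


Synthetic division with c = 8. Coefficients: -4, 7, 2, 7, 3, 8
Bring down -4.
  -4 * 8 = -32; -32 + 7 = -25
  -25 * 8 = -200; -200 + 2 = -198
  -198 * 8 = -1584; -1584 + 7 = -1577
  -1577 * 8 = -12616; -12616 + 3 = -12613
  -12613 * 8 = -100904; -100904 + 8 = -100896
Quotient: -4s^4 - 25s^3 - 198s^2 - 1577s - 12613, Remainder: -100896


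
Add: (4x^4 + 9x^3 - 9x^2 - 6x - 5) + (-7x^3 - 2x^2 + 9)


Align terms by degree and add:
  4x^4 + 9x^3 - 9x^2 - 6x - 5
  -7x^3 - 2x^2 + 9
= 4x^4 + 2x^3 - 11x^2 - 6x + 4


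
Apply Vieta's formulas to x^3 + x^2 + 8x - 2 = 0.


Monic cubic x^3+bx^2+cx+d=0: sum=-b, pairwise sum=c, product=-d.
b=1, c=8, d=-2
r1+r2+r3 = -1
r1r2+r1r3+r2r3 = 8
r1r2r3 = 2


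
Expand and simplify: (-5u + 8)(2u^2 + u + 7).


Distribute each term of the first polynomial:
  (-5u)(2u^2 + u + 7) = -10u^3 - 5u^2 - 35u
  (8)(2u^2 + u + 7) = 16u^2 + 8u + 56
Sum: -10u^3 + 11u^2 - 27u + 56


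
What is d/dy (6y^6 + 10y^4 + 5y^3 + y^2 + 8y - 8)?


Apply the power rule term by term:
  d/dy(6y^6) = 36y^5
  d/dy(10y^4) = 40y^3
  d/dy(5y^3) = 15y^2
  d/dy(y^2) = 2y
  d/dy(8y) = 8
  d/dy(-8) = 0
p'(y) = 36y^5 + 40y^3 + 15y^2 + 2y + 8


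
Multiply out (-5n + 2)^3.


Expand (-5n + 2)^3 by repeated multiplication:
  (-5n + 2)^2 = 25n^2 - 20n + 4
= -125n^3 + 150n^2 - 60n + 8


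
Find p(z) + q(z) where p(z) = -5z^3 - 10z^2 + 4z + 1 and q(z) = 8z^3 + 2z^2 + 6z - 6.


Align terms by degree and add:
  -5z^3 - 10z^2 + 4z + 1
+ 8z^3 + 2z^2 + 6z - 6
= 3z^3 - 8z^2 + 10z - 5


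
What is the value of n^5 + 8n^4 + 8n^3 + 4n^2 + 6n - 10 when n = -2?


Using direct substitution:
  1 * (-2)^5 = -32
  8 * (-2)^4 = 128
  8 * (-2)^3 = -64
  4 * (-2)^2 = 16
  6 * (-2)^1 = -12
  constant: -10
Sum = -32 + 128 - 64 + 16 - 12 - 10 = 26


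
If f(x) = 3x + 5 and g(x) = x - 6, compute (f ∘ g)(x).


Substitute g(x) into f:
f(g(x)) = 3*(x - 6) + 5
Expand and combine: 3x - 13


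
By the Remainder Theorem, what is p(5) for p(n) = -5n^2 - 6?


By the Remainder Theorem, the remainder equals p(5):
  -5*(5)^2 = -125
  0*(5)^1 = 0
  constant: -6
Sum: -125 + 0 - 6 = -131


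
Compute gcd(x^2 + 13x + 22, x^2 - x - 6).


Factor each:
  x^2 + 13x + 22 = (x + 2)(x + 11)
  x^2 - x - 6 = (x + 2)(x - 3)
Common monic factor: x + 2


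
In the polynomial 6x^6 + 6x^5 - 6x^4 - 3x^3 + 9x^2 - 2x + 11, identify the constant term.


Read off the constant term: 11


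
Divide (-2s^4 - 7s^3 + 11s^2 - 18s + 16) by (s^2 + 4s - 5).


(-2s^4 - 7s^3 + 11s^2 - 18s + 16) / (s^2 + 4s - 5)
Step 1: -2s^2 * (s^2 + 4s - 5) = -2s^4 - 8s^3 + 10s^2; subtract.
Step 2: s * (s^2 + 4s - 5) = s^3 + 4s^2 - 5s; subtract.
Step 3: -3 * (s^2 + 4s - 5) = -3s^2 - 12s + 15; subtract.
Quotient: -2s^2 + s - 3, Remainder: -s + 1


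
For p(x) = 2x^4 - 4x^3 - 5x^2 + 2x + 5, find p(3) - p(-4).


p(3) = 20
p(-4) = 685
p(3) - p(-4) = 20 - 685 = -665


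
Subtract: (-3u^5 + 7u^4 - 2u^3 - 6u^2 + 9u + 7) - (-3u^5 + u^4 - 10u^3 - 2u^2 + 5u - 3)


Distribute the minus sign:
  (-3u^5 + 7u^4 - 2u^3 - 6u^2 + 9u + 7)
- (-3u^5 + u^4 - 10u^3 - 2u^2 + 5u - 3)
Negate second polynomial: 3u^5 - u^4 + 10u^3 + 2u^2 - 5u + 3
Add: 6u^4 + 8u^3 - 4u^2 + 4u + 10


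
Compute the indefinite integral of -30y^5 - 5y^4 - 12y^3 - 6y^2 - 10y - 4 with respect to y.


Reverse power rule on each term:
  ∫ -30y^5 dy = -5y^6
  ∫ -5y^4 dy = -y^5
  ∫ -12y^3 dy = -3y^4
  ∫ -6y^2 dy = -2y^3
  ∫ -10y dy = -5y^2
  ∫ -4 dy = -4y
F(y) = -5y^6 - y^5 - 3y^4 - 2y^3 - 5y^2 - 4y + C


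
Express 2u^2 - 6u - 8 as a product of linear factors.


Roots satisfy r1 + r2 = -b/a = 3 and r1*r2 = c/a = -4.
So r1 = 4, r2 = -1.
2u^2 - 6u - 8 = 2(u - r1)(u - r2) = 2(u - 4)(u + 1)


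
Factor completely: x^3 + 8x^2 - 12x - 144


Try integer roots (divisors of -144). x=-6: p(-6)=0.
Divide out (x + 6): quotient is x^2 + 2x - 24.
Factor the quadratic: (x - 4)(x + 6)
Result: (x + 6)(x - 4)(x + 6)


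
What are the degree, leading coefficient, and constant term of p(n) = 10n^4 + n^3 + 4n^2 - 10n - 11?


Highest power of n is 4, with coefficient 10. Constant term is -11.
Degree = 4, leading coefficient = 10, constant term = -11


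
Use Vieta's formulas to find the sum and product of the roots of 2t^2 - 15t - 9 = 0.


For at^2+bt+c=0: sum = -b/a, product = c/a.
a=2, b=-15, c=-9
Sum = -(-15)/2 = 15/2
Product = (-9)/2 = -9/2


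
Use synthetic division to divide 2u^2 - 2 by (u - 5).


Synthetic division with c = 5. Coefficients: 2, 0, -2
Bring down 2.
  2 * 5 = 10; 10 + 0 = 10
  10 * 5 = 50; 50 - 2 = 48
Quotient: 2u + 10, Remainder: 48


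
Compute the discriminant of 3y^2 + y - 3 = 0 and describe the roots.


D = b^2 - 4ac = (1)^2 - 4(3)(-3) = 1 + 36 = 37
Since D > 0: two distinct irrational roots


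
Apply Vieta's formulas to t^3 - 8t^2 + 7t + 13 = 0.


Monic cubic t^3+bt^2+ct+d=0: sum=-b, pairwise sum=c, product=-d.
b=-8, c=7, d=13
r1+r2+r3 = 8
r1r2+r1r3+r2r3 = 7
r1r2r3 = -13


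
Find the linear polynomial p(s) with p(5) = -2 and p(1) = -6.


p(s) = ms + b. Using p(5)=-2, p(1)=-6:
m = (-2 + 6)/(5 - 1) = 4/4 = 1
b = -2 - m*(5) = -2 - 5 = -7
p(s) = s - 7


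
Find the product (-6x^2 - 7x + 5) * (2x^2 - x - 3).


Distribute each term of the first polynomial:
  (-6x^2)(2x^2 - x - 3) = -12x^4 + 6x^3 + 18x^2
  (-7x)(2x^2 - x - 3) = -14x^3 + 7x^2 + 21x
  (5)(2x^2 - x - 3) = 10x^2 - 5x - 15
Sum: -12x^4 - 8x^3 + 35x^2 + 16x - 15


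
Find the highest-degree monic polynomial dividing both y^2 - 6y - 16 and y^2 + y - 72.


Factor each:
  y^2 - 6y - 16 = (y - 8)(y + 2)
  y^2 + y - 72 = (y - 8)(y + 9)
Common monic factor: y - 8


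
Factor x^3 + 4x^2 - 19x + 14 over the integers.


Try integer roots (divisors of 14). x=1: p(1)=0.
Divide out (x - 1): quotient is x^2 + 5x - 14.
Factor the quadratic: (x + 7)(x - 2)
Result: (x - 1)(x + 7)(x - 2)


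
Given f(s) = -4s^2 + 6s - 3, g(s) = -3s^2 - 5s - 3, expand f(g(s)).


Substitute g(s) into f:
f(g(s)) = -4*(-3s^2 - 5s - 3)^2 + 6*(-3s^2 - 5s - 3) + (-3)
(-3s^2 - 5s - 3)^2 = 9s^4 + 30s^3 + 43s^2 + 30s + 9
Expand and combine: -36s^4 - 120s^3 - 190s^2 - 150s - 57


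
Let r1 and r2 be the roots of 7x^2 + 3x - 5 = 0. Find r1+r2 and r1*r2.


For ax^2+bx+c=0: sum = -b/a, product = c/a.
a=7, b=3, c=-5
Sum = -(3)/7 = -3/7
Product = (-5)/7 = -5/7


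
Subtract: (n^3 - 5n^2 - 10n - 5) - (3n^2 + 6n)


Distribute the minus sign:
  (n^3 - 5n^2 - 10n - 5)
- (3n^2 + 6n)
Negate second polynomial: -3n^2 - 6n
Add: n^3 - 8n^2 - 16n - 5


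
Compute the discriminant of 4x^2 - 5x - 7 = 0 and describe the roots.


D = b^2 - 4ac = (-5)^2 - 4(4)(-7) = 25 + 112 = 137
Since D > 0: two distinct irrational roots


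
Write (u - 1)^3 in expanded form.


Expand (u - 1)^3 by repeated multiplication:
  (u - 1)^2 = u^2 - 2u + 1
= u^3 - 3u^2 + 3u - 1


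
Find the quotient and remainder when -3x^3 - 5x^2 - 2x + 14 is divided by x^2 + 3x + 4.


(-3x^3 - 5x^2 - 2x + 14) / (x^2 + 3x + 4)
Step 1: -3x * (x^2 + 3x + 4) = -3x^3 - 9x^2 - 12x; subtract.
Step 2: 4 * (x^2 + 3x + 4) = 4x^2 + 12x + 16; subtract.
Quotient: -3x + 4, Remainder: -2x - 2


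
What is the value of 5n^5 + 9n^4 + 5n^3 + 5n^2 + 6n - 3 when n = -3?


Using direct substitution:
  5 * (-3)^5 = -1215
  9 * (-3)^4 = 729
  5 * (-3)^3 = -135
  5 * (-3)^2 = 45
  6 * (-3)^1 = -18
  constant: -3
Sum = -1215 + 729 - 135 + 45 - 18 - 3 = -597


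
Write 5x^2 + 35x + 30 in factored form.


Roots satisfy r1 + r2 = -b/a = -7 and r1*r2 = c/a = 6.
So r1 = -6, r2 = -1.
5x^2 + 35x + 30 = 5(x - r1)(x - r2) = 5(x + 6)(x + 1)


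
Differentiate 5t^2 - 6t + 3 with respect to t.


Apply the power rule term by term:
  d/dt(5t^2) = 10t
  d/dt(-6t) = -6
  d/dt(3) = 0
p'(t) = 10t - 6


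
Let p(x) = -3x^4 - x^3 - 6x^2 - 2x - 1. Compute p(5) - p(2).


p(5) = -2161
p(2) = -85
p(5) - p(2) = -2161 + 85 = -2076


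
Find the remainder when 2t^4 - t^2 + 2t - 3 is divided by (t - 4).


By the Remainder Theorem, the remainder equals p(4):
  2*(4)^4 = 512
  0*(4)^3 = 0
  -1*(4)^2 = -16
  2*(4)^1 = 8
  constant: -3
Sum: 512 + 0 - 16 + 8 - 3 = 501


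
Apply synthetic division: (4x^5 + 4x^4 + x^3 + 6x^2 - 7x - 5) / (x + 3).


Synthetic division with c = -3. Coefficients: 4, 4, 1, 6, -7, -5
Bring down 4.
  4 * -3 = -12; -12 + 4 = -8
  -8 * -3 = 24; 24 + 1 = 25
  25 * -3 = -75; -75 + 6 = -69
  -69 * -3 = 207; 207 - 7 = 200
  200 * -3 = -600; -600 - 5 = -605
Quotient: 4x^4 - 8x^3 + 25x^2 - 69x + 200, Remainder: -605


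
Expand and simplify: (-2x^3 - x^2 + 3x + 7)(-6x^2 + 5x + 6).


Distribute each term of the first polynomial:
  (-2x^3)(-6x^2 + 5x + 6) = 12x^5 - 10x^4 - 12x^3
  (-x^2)(-6x^2 + 5x + 6) = 6x^4 - 5x^3 - 6x^2
  (3x)(-6x^2 + 5x + 6) = -18x^3 + 15x^2 + 18x
  (7)(-6x^2 + 5x + 6) = -42x^2 + 35x + 42
Sum: 12x^5 - 4x^4 - 35x^3 - 33x^2 + 53x + 42


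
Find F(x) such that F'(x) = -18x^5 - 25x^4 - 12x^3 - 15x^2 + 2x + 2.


Reverse power rule on each term:
  ∫ -18x^5 dx = -3x^6
  ∫ -25x^4 dx = -5x^5
  ∫ -12x^3 dx = -3x^4
  ∫ -15x^2 dx = -5x^3
  ∫ 2x dx = x^2
  ∫ 2 dx = 2x
F(x) = -3x^6 - 5x^5 - 3x^4 - 5x^3 + x^2 + 2x + C


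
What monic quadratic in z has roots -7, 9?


p(z) = (z + 7)(z - 9)
Expand: z^2 - 2z - 63


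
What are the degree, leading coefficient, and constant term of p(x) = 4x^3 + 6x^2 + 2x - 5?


Highest power of x is 3, with coefficient 4. Constant term is -5.
Degree = 3, leading coefficient = 4, constant term = -5


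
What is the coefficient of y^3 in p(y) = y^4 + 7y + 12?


Read off the coefficient of y^3: 0


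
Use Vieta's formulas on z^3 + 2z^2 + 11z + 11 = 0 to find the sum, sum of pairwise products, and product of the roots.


Monic cubic z^3+bz^2+cz+d=0: sum=-b, pairwise sum=c, product=-d.
b=2, c=11, d=11
r1+r2+r3 = -2
r1r2+r1r3+r2r3 = 11
r1r2r3 = -11


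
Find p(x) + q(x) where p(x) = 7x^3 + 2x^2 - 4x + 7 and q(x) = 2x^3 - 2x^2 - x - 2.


Align terms by degree and add:
  7x^3 + 2x^2 - 4x + 7
+ 2x^3 - 2x^2 - x - 2
= 9x^3 - 5x + 5


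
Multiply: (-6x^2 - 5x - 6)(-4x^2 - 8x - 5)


Distribute each term of the first polynomial:
  (-6x^2)(-4x^2 - 8x - 5) = 24x^4 + 48x^3 + 30x^2
  (-5x)(-4x^2 - 8x - 5) = 20x^3 + 40x^2 + 25x
  (-6)(-4x^2 - 8x - 5) = 24x^2 + 48x + 30
Sum: 24x^4 + 68x^3 + 94x^2 + 73x + 30


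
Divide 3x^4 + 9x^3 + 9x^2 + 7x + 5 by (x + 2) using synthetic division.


Synthetic division with c = -2. Coefficients: 3, 9, 9, 7, 5
Bring down 3.
  3 * -2 = -6; -6 + 9 = 3
  3 * -2 = -6; -6 + 9 = 3
  3 * -2 = -6; -6 + 7 = 1
  1 * -2 = -2; -2 + 5 = 3
Quotient: 3x^3 + 3x^2 + 3x + 1, Remainder: 3


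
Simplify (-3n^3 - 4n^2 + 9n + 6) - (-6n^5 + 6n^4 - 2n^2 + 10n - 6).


Distribute the minus sign:
  (-3n^3 - 4n^2 + 9n + 6)
- (-6n^5 + 6n^4 - 2n^2 + 10n - 6)
Negate second polynomial: 6n^5 - 6n^4 + 2n^2 - 10n + 6
Add: 6n^5 - 6n^4 - 3n^3 - 2n^2 - n + 12


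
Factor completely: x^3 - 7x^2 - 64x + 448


Try integer roots (divisors of 448). x=8: p(8)=0.
Divide out (x - 8): quotient is x^2 + x - 56.
Factor the quadratic: (x - 7)(x + 8)
Result: (x - 8)(x - 7)(x + 8)


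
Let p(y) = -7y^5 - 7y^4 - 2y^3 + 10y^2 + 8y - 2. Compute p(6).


Using direct substitution:
  -7 * (6)^5 = -54432
  -7 * (6)^4 = -9072
  -2 * (6)^3 = -432
  10 * (6)^2 = 360
  8 * (6)^1 = 48
  constant: -2
Sum = -54432 - 9072 - 432 + 360 + 48 - 2 = -63530


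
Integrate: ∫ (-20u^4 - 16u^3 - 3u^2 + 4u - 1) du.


Reverse power rule on each term:
  ∫ -20u^4 du = -4u^5
  ∫ -16u^3 du = -4u^4
  ∫ -3u^2 du = -u^3
  ∫ 4u du = 2u^2
  ∫ -1 du = -u
F(u) = -4u^5 - 4u^4 - u^3 + 2u^2 - u + C


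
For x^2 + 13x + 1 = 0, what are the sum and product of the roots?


For ax^2+bx+c=0: sum = -b/a, product = c/a.
a=1, b=13, c=1
Sum = -(13)/1 = -13
Product = (1)/1 = 1


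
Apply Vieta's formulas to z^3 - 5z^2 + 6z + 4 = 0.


Monic cubic z^3+bz^2+cz+d=0: sum=-b, pairwise sum=c, product=-d.
b=-5, c=6, d=4
r1+r2+r3 = 5
r1r2+r1r3+r2r3 = 6
r1r2r3 = -4


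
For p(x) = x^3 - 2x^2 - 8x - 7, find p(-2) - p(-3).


p(-2) = -7
p(-3) = -28
p(-2) - p(-3) = -7 + 28 = 21


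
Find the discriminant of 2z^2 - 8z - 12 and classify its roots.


D = b^2 - 4ac = (-8)^2 - 4(2)(-12) = 64 + 96 = 160
Since D > 0: two distinct irrational roots


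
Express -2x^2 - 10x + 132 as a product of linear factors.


Roots satisfy r1 + r2 = -b/a = -5 and r1*r2 = c/a = -66.
So r1 = 6, r2 = -11.
-2x^2 - 10x + 132 = -2(x - r1)(x - r2) = -2(x - 6)(x + 11)


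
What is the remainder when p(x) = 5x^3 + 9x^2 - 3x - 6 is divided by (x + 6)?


By the Remainder Theorem, the remainder equals p(-6):
  5*(-6)^3 = -1080
  9*(-6)^2 = 324
  -3*(-6)^1 = 18
  constant: -6
Sum: -1080 + 324 + 18 - 6 = -744


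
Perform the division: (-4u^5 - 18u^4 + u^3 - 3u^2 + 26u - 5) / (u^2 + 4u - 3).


(-4u^5 - 18u^4 + u^3 - 3u^2 + 26u - 5) / (u^2 + 4u - 3)
Step 1: -4u^3 * (u^2 + 4u - 3) = -4u^5 - 16u^4 + 12u^3; subtract.
Step 2: -2u^2 * (u^2 + 4u - 3) = -2u^4 - 8u^3 + 6u^2; subtract.
Step 3: -3u * (u^2 + 4u - 3) = -3u^3 - 12u^2 + 9u; subtract.
Step 4: 3 * (u^2 + 4u - 3) = 3u^2 + 12u - 9; subtract.
Quotient: -4u^3 - 2u^2 - 3u + 3, Remainder: 5u + 4


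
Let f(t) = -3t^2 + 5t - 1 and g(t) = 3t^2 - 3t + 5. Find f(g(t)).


Substitute g(t) into f:
f(g(t)) = -3*(3t^2 - 3t + 5)^2 + 5*(3t^2 - 3t + 5) + (-1)
(3t^2 - 3t + 5)^2 = 9t^4 - 18t^3 + 39t^2 - 30t + 25
Expand and combine: -27t^4 + 54t^3 - 102t^2 + 75t - 51


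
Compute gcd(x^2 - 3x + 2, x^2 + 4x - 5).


Factor each:
  x^2 - 3x + 2 = (x - 1)(x - 2)
  x^2 + 4x - 5 = (x - 1)(x + 5)
Common monic factor: x - 1


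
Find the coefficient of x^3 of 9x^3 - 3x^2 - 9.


Read off the coefficient of x^3: 9


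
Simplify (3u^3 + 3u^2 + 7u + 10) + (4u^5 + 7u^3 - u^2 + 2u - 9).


Align terms by degree and add:
  3u^3 + 3u^2 + 7u + 10
+ 4u^5 + 7u^3 - u^2 + 2u - 9
= 4u^5 + 10u^3 + 2u^2 + 9u + 1


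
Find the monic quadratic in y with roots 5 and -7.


p(y) = (y - 5)(y + 7)
Expand: y^2 + 2y - 35


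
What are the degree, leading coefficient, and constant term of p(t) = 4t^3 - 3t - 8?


Highest power of t is 3, with coefficient 4. Constant term is -8.
Degree = 3, leading coefficient = 4, constant term = -8


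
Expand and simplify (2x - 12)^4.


Expand (2x - 12)^4 by repeated multiplication:
  (2x - 12)^2 = 4x^2 - 48x + 144
  (2x - 12)^3 = 8x^3 - 144x^2 + 864x - 1728
= 16x^4 - 384x^3 + 3456x^2 - 13824x + 20736


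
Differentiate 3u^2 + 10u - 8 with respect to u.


Apply the power rule term by term:
  d/du(3u^2) = 6u
  d/du(10u) = 10
  d/du(-8) = 0
p'(u) = 6u + 10


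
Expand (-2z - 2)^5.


Expand (-2z - 2)^5 by repeated multiplication:
  (-2z - 2)^2 = 4z^2 + 8z + 4
  (-2z - 2)^3 = -8z^3 - 24z^2 - 24z - 8
  (-2z - 2)^4 = 16z^4 + 64z^3 + 96z^2 + 64z + 16
= -32z^5 - 160z^4 - 320z^3 - 320z^2 - 160z - 32


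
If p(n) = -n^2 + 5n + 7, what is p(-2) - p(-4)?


p(-2) = -7
p(-4) = -29
p(-2) - p(-4) = -7 + 29 = 22


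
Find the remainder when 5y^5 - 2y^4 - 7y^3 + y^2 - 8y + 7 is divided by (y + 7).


By the Remainder Theorem, the remainder equals p(-7):
  5*(-7)^5 = -84035
  -2*(-7)^4 = -4802
  -7*(-7)^3 = 2401
  1*(-7)^2 = 49
  -8*(-7)^1 = 56
  constant: 7
Sum: -84035 - 4802 + 2401 + 49 + 56 + 7 = -86324


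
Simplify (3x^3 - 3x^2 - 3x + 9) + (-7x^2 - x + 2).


Align terms by degree and add:
  3x^3 - 3x^2 - 3x + 9
  -7x^2 - x + 2
= 3x^3 - 10x^2 - 4x + 11


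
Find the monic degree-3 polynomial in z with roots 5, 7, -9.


p(z) = (z - 5)(z - 7)(z + 9)
Expand: z^3 - 3z^2 - 73z + 315


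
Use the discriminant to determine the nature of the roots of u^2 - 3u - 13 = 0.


D = b^2 - 4ac = (-3)^2 - 4(1)(-13) = 9 + 52 = 61
Since D > 0: two distinct irrational roots


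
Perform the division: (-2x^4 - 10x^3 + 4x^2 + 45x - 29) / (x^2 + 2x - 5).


(-2x^4 - 10x^3 + 4x^2 + 45x - 29) / (x^2 + 2x - 5)
Step 1: -2x^2 * (x^2 + 2x - 5) = -2x^4 - 4x^3 + 10x^2; subtract.
Step 2: -6x * (x^2 + 2x - 5) = -6x^3 - 12x^2 + 30x; subtract.
Step 3: 6 * (x^2 + 2x - 5) = 6x^2 + 12x - 30; subtract.
Quotient: -2x^2 - 6x + 6, Remainder: 3x + 1


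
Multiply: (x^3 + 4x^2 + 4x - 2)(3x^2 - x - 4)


Distribute each term of the first polynomial:
  (x^3)(3x^2 - x - 4) = 3x^5 - x^4 - 4x^3
  (4x^2)(3x^2 - x - 4) = 12x^4 - 4x^3 - 16x^2
  (4x)(3x^2 - x - 4) = 12x^3 - 4x^2 - 16x
  (-2)(3x^2 - x - 4) = -6x^2 + 2x + 8
Sum: 3x^5 + 11x^4 + 4x^3 - 26x^2 - 14x + 8


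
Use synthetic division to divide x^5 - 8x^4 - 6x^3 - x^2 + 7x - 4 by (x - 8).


Synthetic division with c = 8. Coefficients: 1, -8, -6, -1, 7, -4
Bring down 1.
  1 * 8 = 8; 8 - 8 = 0
  0 * 8 = 0; 0 - 6 = -6
  -6 * 8 = -48; -48 - 1 = -49
  -49 * 8 = -392; -392 + 7 = -385
  -385 * 8 = -3080; -3080 - 4 = -3084
Quotient: x^4 - 6x^2 - 49x - 385, Remainder: -3084


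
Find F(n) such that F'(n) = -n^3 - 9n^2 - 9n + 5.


Reverse power rule on each term:
  ∫ -n^3 dn = -(1/4)n^4
  ∫ -9n^2 dn = -3n^3
  ∫ -9n dn = -(9/2)n^2
  ∫ 5 dn = 5n
F(n) = -(1/4)n^4 - 3n^3 - (9/2)n^2 + 5n + C


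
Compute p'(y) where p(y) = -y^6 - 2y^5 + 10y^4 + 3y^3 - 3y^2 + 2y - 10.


Apply the power rule term by term:
  d/dy(-y^6) = -6y^5
  d/dy(-2y^5) = -10y^4
  d/dy(10y^4) = 40y^3
  d/dy(3y^3) = 9y^2
  d/dy(-3y^2) = -6y
  d/dy(2y) = 2
  d/dy(-10) = 0
p'(y) = -6y^5 - 10y^4 + 40y^3 + 9y^2 - 6y + 2


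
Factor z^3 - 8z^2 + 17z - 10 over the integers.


Try integer roots (divisors of -10). z=5: p(5)=0.
Divide out (z - 5): quotient is z^2 - 3z + 2.
Factor the quadratic: (z - 1)(z - 2)
Result: (z - 5)(z - 1)(z - 2)
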